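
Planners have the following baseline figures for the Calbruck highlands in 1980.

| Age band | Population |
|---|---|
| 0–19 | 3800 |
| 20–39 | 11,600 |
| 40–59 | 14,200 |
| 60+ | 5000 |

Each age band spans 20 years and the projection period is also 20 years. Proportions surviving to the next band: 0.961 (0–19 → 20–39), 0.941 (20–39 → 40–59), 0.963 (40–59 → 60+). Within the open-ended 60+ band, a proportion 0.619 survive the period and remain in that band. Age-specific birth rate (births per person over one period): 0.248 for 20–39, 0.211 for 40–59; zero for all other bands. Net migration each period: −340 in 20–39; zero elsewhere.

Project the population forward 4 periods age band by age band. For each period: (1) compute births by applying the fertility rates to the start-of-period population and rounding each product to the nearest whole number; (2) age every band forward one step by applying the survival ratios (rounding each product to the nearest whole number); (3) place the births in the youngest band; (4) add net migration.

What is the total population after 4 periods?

Period 1:
Births: 11600 × 0.248 = 2877  |  14200 × 0.211 = 2996 → 5873
20–39: 3800 × 0.961 = 3652
40–59: 11600 × 0.941 = 10916
60+: 14200 × 0.963 + 5000 × 0.619 = 13675 + 3095 = 16770
Net migration: 20–39 − 340 → 3312
Giving 5873 / 3312 / 10916 / 16770.
Period 2:
Births: 3312 × 0.248 = 821  |  10916 × 0.211 = 2303 → 3124
20–39: 5873 × 0.961 = 5644
40–59: 3312 × 0.941 = 3117
60+: 10916 × 0.963 + 16770 × 0.619 = 10512 + 10381 = 20893
Net migration: 20–39 − 340 → 5304
Giving 3124 / 5304 / 3117 / 20893.
Period 3:
Births: 5304 × 0.248 = 1315  |  3117 × 0.211 = 658 → 1973
20–39: 3124 × 0.961 = 3002
40–59: 5304 × 0.941 = 4991
60+: 3117 × 0.963 + 20893 × 0.619 = 3002 + 12933 = 15935
Net migration: 20–39 − 340 → 2662
Giving 1973 / 2662 / 4991 / 15935.
Period 4:
Births: 2662 × 0.248 = 660  |  4991 × 0.211 = 1053 → 1713
20–39: 1973 × 0.961 = 1896
40–59: 2662 × 0.941 = 2505
60+: 4991 × 0.963 + 15935 × 0.619 = 4806 + 9864 = 14670
Net migration: 20–39 − 340 → 1556
Giving 1713 / 1556 / 2505 / 14670.
Total after period 4: 1713 + 1556 + 2505 + 14670 = 20444

20444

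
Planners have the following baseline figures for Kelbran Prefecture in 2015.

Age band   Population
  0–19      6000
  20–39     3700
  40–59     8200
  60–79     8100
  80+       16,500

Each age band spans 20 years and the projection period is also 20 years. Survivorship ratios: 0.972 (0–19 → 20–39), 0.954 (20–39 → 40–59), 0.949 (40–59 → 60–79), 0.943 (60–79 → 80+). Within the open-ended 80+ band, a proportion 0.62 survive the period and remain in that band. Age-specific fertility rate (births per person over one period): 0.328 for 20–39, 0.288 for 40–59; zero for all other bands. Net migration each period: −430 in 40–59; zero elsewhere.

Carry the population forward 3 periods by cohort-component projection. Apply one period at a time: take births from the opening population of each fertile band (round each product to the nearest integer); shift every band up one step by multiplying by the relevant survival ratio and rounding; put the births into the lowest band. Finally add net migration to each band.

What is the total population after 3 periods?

— Period 1 —
Births: 3700 × 0.328 = 1214  |  8200 × 0.288 = 2362 → 3576
20–39: 6000 × 0.972 = 5832
40–59: 3700 × 0.954 = 3530
60–79: 8200 × 0.949 = 7782
80+: 8100 × 0.943 + 16500 × 0.62 = 7638 + 10230 = 17868
Net migration: 40–59 − 430 → 3100
Giving 3576 / 5832 / 3100 / 7782 / 17868.
— Period 2 —
Births: 5832 × 0.328 = 1913  |  3100 × 0.288 = 893 → 2806
20–39: 3576 × 0.972 = 3476
40–59: 5832 × 0.954 = 5564
60–79: 3100 × 0.949 = 2942
80+: 7782 × 0.943 + 17868 × 0.62 = 7338 + 11078 = 18416
Net migration: 40–59 − 430 → 5134
Giving 2806 / 3476 / 5134 / 2942 / 18416.
— Period 3 —
Births: 3476 × 0.328 = 1140  |  5134 × 0.288 = 1479 → 2619
20–39: 2806 × 0.972 = 2727
40–59: 3476 × 0.954 = 3316
60–79: 5134 × 0.949 = 4872
80+: 2942 × 0.943 + 18416 × 0.62 = 2774 + 11418 = 14192
Net migration: 40–59 − 430 → 2886
Giving 2619 / 2727 / 2886 / 4872 / 14192.
Total after period 3: 2619 + 2727 + 2886 + 4872 + 14192 = 27296

27296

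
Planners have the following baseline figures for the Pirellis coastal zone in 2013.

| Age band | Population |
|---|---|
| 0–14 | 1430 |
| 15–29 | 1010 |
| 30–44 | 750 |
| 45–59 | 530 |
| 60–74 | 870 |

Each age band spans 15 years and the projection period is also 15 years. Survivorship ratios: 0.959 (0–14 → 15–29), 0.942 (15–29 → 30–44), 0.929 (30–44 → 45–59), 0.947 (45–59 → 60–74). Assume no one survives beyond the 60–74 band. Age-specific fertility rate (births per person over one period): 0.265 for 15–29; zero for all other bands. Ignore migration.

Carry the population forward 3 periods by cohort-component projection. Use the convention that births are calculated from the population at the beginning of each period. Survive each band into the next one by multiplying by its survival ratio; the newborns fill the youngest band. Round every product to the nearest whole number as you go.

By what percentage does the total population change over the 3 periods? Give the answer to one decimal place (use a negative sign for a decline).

Period 1.
Births: 1010 × 0.265 = 268
15–29: 1430 × 0.959 = 1371
30–44: 1010 × 0.942 = 951
45–59: 750 × 0.929 = 697
60–74: 530 × 0.947 = 502
Population now: 0–14=268, 15–29=1371, 30–44=951, 45–59=697, 60–74=502
Period 2.
Births: 1371 × 0.265 = 363
15–29: 268 × 0.959 = 257
30–44: 1371 × 0.942 = 1291
45–59: 951 × 0.929 = 883
60–74: 697 × 0.947 = 660
Population now: 0–14=363, 15–29=257, 30–44=1291, 45–59=883, 60–74=660
Period 3.
Births: 257 × 0.265 = 68
15–29: 363 × 0.959 = 348
30–44: 257 × 0.942 = 242
45–59: 1291 × 0.929 = 1199
60–74: 883 × 0.947 = 836
Population now: 0–14=68, 15–29=348, 30–44=242, 45–59=1199, 60–74=836
Total: 4590 → 2693; change = -1897; percentage change = -41.3%

-41.3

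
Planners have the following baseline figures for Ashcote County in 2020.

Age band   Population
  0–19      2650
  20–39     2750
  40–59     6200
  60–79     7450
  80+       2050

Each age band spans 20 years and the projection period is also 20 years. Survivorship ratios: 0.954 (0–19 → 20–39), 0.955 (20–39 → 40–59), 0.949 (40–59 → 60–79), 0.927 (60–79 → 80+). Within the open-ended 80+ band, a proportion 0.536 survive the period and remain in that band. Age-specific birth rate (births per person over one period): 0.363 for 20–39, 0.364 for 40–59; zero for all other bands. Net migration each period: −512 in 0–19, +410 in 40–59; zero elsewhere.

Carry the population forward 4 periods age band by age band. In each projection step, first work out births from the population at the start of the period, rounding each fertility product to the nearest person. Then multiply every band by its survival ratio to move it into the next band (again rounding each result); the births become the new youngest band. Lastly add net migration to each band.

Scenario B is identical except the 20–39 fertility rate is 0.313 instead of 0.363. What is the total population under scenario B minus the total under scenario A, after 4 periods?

-555

Period 1.
Births: 2750 * 0.363 = 998, 6200 * 0.364 = 2257 ⇒ total 3255
20–39: 2650 * 0.954 = 2528
40–59: 2750 * 0.955 = 2626
60–79: 6200 * 0.949 = 5884
80+: 7450 * 0.927 + 2050 * 0.536 = 6906 + 1099 = 8005
Net migration: 0–19 − 512 → 2743; 40–59 + 410 → 3036
Giving 2743 / 2528 / 3036 / 5884 / 8005.
Period 2.
Births: 2528 * 0.363 = 918, 3036 * 0.364 = 1105 ⇒ total 2023
20–39: 2743 * 0.954 = 2617
40–59: 2528 * 0.955 = 2414
60–79: 3036 * 0.949 = 2881
80+: 5884 * 0.927 + 8005 * 0.536 = 5454 + 4291 = 9745
Net migration: 0–19 − 512 → 1511; 40–59 + 410 → 2824
Giving 1511 / 2617 / 2824 / 2881 / 9745.
Period 3.
Births: 2617 * 0.363 = 950, 2824 * 0.364 = 1028 ⇒ total 1978
20–39: 1511 * 0.954 = 1441
40–59: 2617 * 0.955 = 2499
60–79: 2824 * 0.949 = 2680
80+: 2881 * 0.927 + 9745 * 0.536 = 2671 + 5223 = 7894
Net migration: 0–19 − 512 → 1466; 40–59 + 410 → 2909
Giving 1466 / 1441 / 2909 / 2680 / 7894.
Period 4.
Births: 1441 * 0.363 = 523, 2909 * 0.364 = 1059 ⇒ total 1582
20–39: 1466 * 0.954 = 1399
40–59: 1441 * 0.955 = 1376
60–79: 2909 * 0.949 = 2761
80+: 2680 * 0.927 + 7894 * 0.536 = 2484 + 4231 = 6715
Net migration: 0–19 − 512 → 1070; 40–59 + 410 → 1786
Giving 1070 / 1399 / 1786 / 2761 / 6715.
Scenario A total after 4 periods: 13731
Scenario B projection —
Period 1.
Births: 2750 * 0.313 = 861, 6200 * 0.364 = 2257 ⇒ total 3118
20–39: 2650 * 0.954 = 2528
40–59: 2750 * 0.955 = 2626
60–79: 6200 * 0.949 = 5884
80+: 7450 * 0.927 + 2050 * 0.536 = 6906 + 1099 = 8005
Net migration: 0–19 − 512 → 2606; 40–59 + 410 → 3036
Giving 2606 / 2528 / 3036 / 5884 / 8005.
Period 2.
Births: 2528 * 0.313 = 791, 3036 * 0.364 = 1105 ⇒ total 1896
20–39: 2606 * 0.954 = 2486
40–59: 2528 * 0.955 = 2414
60–79: 3036 * 0.949 = 2881
80+: 5884 * 0.927 + 8005 * 0.536 = 5454 + 4291 = 9745
Net migration: 0–19 − 512 → 1384; 40–59 + 410 → 2824
Giving 1384 / 2486 / 2824 / 2881 / 9745.
Period 3.
Births: 2486 * 0.313 = 778, 2824 * 0.364 = 1028 ⇒ total 1806
20–39: 1384 * 0.954 = 1320
40–59: 2486 * 0.955 = 2374
60–79: 2824 * 0.949 = 2680
80+: 2881 * 0.927 + 9745 * 0.536 = 2671 + 5223 = 7894
Net migration: 0–19 − 512 → 1294; 40–59 + 410 → 2784
Giving 1294 / 1320 / 2784 / 2680 / 7894.
Period 4.
Births: 1320 * 0.313 = 413, 2784 * 0.364 = 1013 ⇒ total 1426
20–39: 1294 * 0.954 = 1234
40–59: 1320 * 0.955 = 1261
60–79: 2784 * 0.949 = 2642
80+: 2680 * 0.927 + 7894 * 0.536 = 2484 + 4231 = 6715
Net migration: 0–19 − 512 → 914; 40–59 + 410 → 1671
Giving 914 / 1234 / 1671 / 2642 / 6715.
Scenario B total after 4 periods: 13176
Difference B − A = 13176 − 13731 = -555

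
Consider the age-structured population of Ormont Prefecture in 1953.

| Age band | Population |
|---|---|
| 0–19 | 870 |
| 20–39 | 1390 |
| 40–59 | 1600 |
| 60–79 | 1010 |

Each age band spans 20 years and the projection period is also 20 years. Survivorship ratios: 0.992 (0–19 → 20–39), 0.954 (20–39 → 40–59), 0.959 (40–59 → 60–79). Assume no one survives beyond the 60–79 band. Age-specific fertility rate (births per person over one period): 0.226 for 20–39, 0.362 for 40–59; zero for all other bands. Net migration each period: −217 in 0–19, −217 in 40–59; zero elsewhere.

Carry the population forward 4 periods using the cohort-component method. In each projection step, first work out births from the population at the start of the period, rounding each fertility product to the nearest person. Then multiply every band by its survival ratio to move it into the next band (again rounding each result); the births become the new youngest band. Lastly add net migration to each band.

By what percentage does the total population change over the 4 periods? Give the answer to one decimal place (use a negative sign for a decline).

— Period 1 —
Births: 1390 × 0.226 = 314, 1600 × 0.362 = 579 → total 893
20–39: 870 × 0.992 = 863
40–59: 1390 × 0.954 = 1326
60–79: 1600 × 0.959 = 1534
Net migration: 0–19 − 217 → 676; 40–59 − 217 → 1109
End of period: [676, 863, 1109, 1534]
— Period 2 —
Births: 863 × 0.226 = 195, 1109 × 0.362 = 401 → total 596
20–39: 676 × 0.992 = 671
40–59: 863 × 0.954 = 823
60–79: 1109 × 0.959 = 1064
Net migration: 0–19 − 217 → 379; 40–59 − 217 → 606
End of period: [379, 671, 606, 1064]
— Period 3 —
Births: 671 × 0.226 = 152, 606 × 0.362 = 219 → total 371
20–39: 379 × 0.992 = 376
40–59: 671 × 0.954 = 640
60–79: 606 × 0.959 = 581
Net migration: 0–19 − 217 → 154; 40–59 − 217 → 423
End of period: [154, 376, 423, 581]
— Period 4 —
Births: 376 × 0.226 = 85, 423 × 0.362 = 153 → total 238
20–39: 154 × 0.992 = 153
40–59: 376 × 0.954 = 359
60–79: 423 × 0.959 = 406
Net migration: 0–19 − 217 → 21; 40–59 − 217 → 142
End of period: [21, 153, 142, 406]
Total: 4870 → 722; change = -4148; percentage change = -85.2%

-85.2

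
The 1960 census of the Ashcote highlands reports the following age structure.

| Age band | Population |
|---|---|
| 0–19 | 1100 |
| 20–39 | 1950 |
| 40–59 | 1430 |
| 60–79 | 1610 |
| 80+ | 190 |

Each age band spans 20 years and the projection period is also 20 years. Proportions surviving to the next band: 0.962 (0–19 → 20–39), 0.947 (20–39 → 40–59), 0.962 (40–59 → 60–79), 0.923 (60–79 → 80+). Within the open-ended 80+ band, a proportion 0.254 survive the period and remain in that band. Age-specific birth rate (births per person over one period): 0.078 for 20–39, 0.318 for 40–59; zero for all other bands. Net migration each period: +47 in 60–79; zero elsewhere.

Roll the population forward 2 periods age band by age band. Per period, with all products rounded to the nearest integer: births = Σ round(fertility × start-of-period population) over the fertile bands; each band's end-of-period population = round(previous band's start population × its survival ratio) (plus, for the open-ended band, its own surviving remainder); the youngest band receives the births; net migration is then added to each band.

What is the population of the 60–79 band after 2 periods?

Period 1:
Births: 1950 * 0.078 = 152 ; 1430 * 0.318 = 455 — total 607
20–39: 1100 * 0.962 = 1058
40–59: 1950 * 0.947 = 1847
60–79: 1430 * 0.962 = 1376
80+: 1610 * 0.923 + 190 * 0.254 = 1486 + 48 = 1534
Net migration: 60–79 + 47 → 1423
Population now: 0–19=607, 20–39=1058, 40–59=1847, 60–79=1423, 80+=1534
Period 2:
Births: 1058 * 0.078 = 83 ; 1847 * 0.318 = 587 — total 670
20–39: 607 * 0.962 = 584
40–59: 1058 * 0.947 = 1002
60–79: 1847 * 0.962 = 1777
80+: 1423 * 0.923 + 1534 * 0.254 = 1313 + 390 = 1703
Net migration: 60–79 + 47 → 1824
Population now: 0–19=670, 20–39=584, 40–59=1002, 60–79=1824, 80+=1703

1824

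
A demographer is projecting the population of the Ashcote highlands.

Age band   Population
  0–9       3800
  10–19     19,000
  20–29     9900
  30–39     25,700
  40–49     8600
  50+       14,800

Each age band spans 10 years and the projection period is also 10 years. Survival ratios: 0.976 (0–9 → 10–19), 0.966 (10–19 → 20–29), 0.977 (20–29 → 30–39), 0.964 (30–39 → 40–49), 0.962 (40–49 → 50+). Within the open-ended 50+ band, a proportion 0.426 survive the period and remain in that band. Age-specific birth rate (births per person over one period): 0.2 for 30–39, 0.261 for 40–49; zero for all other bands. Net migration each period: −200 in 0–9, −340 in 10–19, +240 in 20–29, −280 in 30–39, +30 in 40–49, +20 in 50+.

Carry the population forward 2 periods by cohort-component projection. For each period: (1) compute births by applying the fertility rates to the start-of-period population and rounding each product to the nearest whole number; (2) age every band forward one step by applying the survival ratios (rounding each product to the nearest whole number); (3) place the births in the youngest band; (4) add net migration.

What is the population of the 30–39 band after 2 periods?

17886

Let band 1 be 0–9 through band 6 = 50+.
— Period 1 —
Births: 25700 × 0.2 = 5140 ; 8600 × 0.261 = 2245 → total 7385
Band 2: 3800 × 0.976 = 3709
Band 3: 19000 × 0.966 = 18354
Band 4: 9900 × 0.977 = 9672
Band 5: 25700 × 0.964 = 24775
Band 6: 8600 × 0.962 + 14800 × 0.426 = 8273 + 6305 = 14578
Net migration: Band 1 − 200 → 7185; Band 2 − 340 → 3369; Band 3 + 240 → 18594; Band 4 − 280 → 9392; Band 5 + 30 → 24805; Band 6 + 20 → 14598
Giving 7185 / 3369 / 18594 / 9392 / 24805 / 14598.
— Period 2 —
Births: 9392 × 0.2 = 1878 ; 24805 × 0.261 = 6474 → total 8352
Band 2: 7185 × 0.976 = 7013
Band 3: 3369 × 0.966 = 3254
Band 4: 18594 × 0.977 = 18166
Band 5: 9392 × 0.964 = 9054
Band 6: 24805 × 0.962 + 14598 × 0.426 = 23862 + 6219 = 30081
Net migration: Band 1 − 200 → 8152; Band 2 − 340 → 6673; Band 3 + 240 → 3494; Band 4 − 280 → 17886; Band 5 + 30 → 9084; Band 6 + 20 → 30101
Giving 8152 / 6673 / 3494 / 17886 / 9084 / 30101.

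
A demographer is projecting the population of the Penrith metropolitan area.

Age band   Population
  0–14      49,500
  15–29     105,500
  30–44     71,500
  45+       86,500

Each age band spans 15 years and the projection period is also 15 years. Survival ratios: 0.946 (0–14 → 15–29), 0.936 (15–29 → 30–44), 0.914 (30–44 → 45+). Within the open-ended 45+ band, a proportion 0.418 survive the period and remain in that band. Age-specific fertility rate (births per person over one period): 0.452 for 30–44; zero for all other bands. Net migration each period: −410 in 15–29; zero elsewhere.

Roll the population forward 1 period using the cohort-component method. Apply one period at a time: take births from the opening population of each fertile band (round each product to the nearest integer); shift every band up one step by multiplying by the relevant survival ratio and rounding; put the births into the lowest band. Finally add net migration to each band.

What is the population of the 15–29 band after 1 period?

— Period 1 —
Births: 71500 × 0.452 = 32318
15–29: 49500 × 0.946 = 46827
30–44: 105500 × 0.936 = 98748
45+: 71500 × 0.914 + 86500 × 0.418 = 65351 + 36157 = 101508
Net migration: 15–29 − 410 → 46417
End of period: [32318, 46417, 98748, 101508]

46417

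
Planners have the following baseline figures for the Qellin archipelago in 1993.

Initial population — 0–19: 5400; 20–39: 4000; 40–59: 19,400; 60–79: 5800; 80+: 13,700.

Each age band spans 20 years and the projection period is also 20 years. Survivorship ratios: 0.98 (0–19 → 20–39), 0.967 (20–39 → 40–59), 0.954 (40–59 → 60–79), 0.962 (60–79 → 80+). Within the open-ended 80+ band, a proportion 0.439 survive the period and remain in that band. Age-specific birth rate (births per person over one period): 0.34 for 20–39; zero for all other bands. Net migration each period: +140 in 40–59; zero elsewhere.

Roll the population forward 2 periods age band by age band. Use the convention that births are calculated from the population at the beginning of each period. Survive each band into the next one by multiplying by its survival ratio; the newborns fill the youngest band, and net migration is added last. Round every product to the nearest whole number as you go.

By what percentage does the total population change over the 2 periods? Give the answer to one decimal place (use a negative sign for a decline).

-27.3

Period 1:
Births: 4000 × 0.34 = 1360
20–39: 5400 × 0.98 = 5292
40–59: 4000 × 0.967 = 3868
60–79: 19400 × 0.954 = 18508
80+: 5800 × 0.962 + 13700 × 0.439 = 5580 + 6014 = 11594
Net migration: 40–59 + 140 → 4008
Giving 1360 / 5292 / 4008 / 18508 / 11594.
Period 2:
Births: 5292 × 0.34 = 1799
20–39: 1360 × 0.98 = 1333
40–59: 5292 × 0.967 = 5117
60–79: 4008 × 0.954 = 3824
80+: 18508 × 0.962 + 11594 × 0.439 = 17805 + 5090 = 22895
Net migration: 40–59 + 140 → 5257
Giving 1799 / 1333 / 5257 / 3824 / 22895.
Total: 48300 → 35108; change = -13192; percentage change = -27.3%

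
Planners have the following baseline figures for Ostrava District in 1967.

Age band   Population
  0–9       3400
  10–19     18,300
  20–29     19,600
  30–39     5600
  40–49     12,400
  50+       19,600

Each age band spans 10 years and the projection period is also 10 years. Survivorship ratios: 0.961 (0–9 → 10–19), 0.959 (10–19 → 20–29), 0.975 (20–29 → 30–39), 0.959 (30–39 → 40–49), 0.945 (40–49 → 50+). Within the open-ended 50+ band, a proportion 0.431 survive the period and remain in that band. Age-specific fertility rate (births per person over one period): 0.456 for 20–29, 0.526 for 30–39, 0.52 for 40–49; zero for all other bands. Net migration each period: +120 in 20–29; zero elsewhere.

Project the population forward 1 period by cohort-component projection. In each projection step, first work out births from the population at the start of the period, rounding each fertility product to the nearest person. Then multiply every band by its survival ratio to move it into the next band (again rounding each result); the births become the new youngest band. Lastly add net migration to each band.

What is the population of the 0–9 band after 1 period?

Numbering the groups 1..6 from youngest to oldest:
[period 1]
Births: 19600 * 0.456 = 8938 ; 5600 * 0.526 = 2946 ; 12400 * 0.52 = 6448 ⇒ total 18332
Group 2: 3400 * 0.961 = 3267
Group 3: 18300 * 0.959 = 17550
Group 4: 19600 * 0.975 = 19110
Group 5: 5600 * 0.959 = 5370
Group 6: 12400 * 0.945 + 19600 * 0.431 = 11718 + 8448 = 20166
Net migration: Group 3 + 120 → 17670
Population now: 0–9=18332, 10–19=3267, 20–29=17670, 30–39=19110, 40–49=5370, 50+=20166

18332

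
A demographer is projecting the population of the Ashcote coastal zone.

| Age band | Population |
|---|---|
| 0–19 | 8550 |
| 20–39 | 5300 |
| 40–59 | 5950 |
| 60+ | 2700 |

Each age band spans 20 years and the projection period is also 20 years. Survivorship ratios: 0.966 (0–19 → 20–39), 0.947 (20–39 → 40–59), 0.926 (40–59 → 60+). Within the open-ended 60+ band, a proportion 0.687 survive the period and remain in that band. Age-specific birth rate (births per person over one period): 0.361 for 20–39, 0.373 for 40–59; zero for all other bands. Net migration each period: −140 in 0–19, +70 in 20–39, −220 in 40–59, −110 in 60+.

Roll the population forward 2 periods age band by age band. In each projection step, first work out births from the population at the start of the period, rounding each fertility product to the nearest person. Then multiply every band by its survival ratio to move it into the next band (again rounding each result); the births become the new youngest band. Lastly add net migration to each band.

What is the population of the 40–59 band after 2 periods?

— Period 1 —
Births: 5300 * 0.361 = 1913, 5950 * 0.373 = 2219 → total 4132
20–39: 8550 * 0.966 = 8259
40–59: 5300 * 0.947 = 5019
60+: 5950 * 0.926 + 2700 * 0.687 = 5510 + 1855 = 7365
Net migration: 0–19 − 140 → 3992; 20–39 + 70 → 8329; 40–59 − 220 → 4799; 60+ − 110 → 7255
End of period: [3992, 8329, 4799, 7255]
— Period 2 —
Births: 8329 * 0.361 = 3007, 4799 * 0.373 = 1790 → total 4797
20–39: 3992 * 0.966 = 3856
40–59: 8329 * 0.947 = 7888
60+: 4799 * 0.926 + 7255 * 0.687 = 4444 + 4984 = 9428
Net migration: 0–19 − 140 → 4657; 20–39 + 70 → 3926; 40–59 − 220 → 7668; 60+ − 110 → 9318
End of period: [4657, 3926, 7668, 9318]

7668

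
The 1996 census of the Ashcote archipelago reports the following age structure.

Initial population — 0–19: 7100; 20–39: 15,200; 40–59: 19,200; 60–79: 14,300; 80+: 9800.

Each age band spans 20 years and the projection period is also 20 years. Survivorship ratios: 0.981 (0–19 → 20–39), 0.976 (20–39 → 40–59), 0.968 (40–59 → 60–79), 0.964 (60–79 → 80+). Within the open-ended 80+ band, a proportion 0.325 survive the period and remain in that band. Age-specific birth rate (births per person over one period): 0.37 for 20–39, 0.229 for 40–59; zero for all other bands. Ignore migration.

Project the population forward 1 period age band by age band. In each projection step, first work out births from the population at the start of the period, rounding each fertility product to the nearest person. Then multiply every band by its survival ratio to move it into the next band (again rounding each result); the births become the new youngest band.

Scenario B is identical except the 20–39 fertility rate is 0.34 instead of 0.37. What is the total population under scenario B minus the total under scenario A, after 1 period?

-456

Numbering the groups 1..5 from youngest to oldest:
[period 1]
Births: 15200 × 0.37 = 5624 ; 19200 × 0.229 = 4397 — total 10021
Group 2: 7100 × 0.981 = 6965
Group 3: 15200 × 0.976 = 14835
Group 4: 19200 × 0.968 = 18586
Group 5: 14300 × 0.964 + 9800 × 0.325 = 13785 + 3185 = 16970
Population now: 0–19=10021, 20–39=6965, 40–59=14835, 60–79=18586, 80+=16970
Scenario A total after 1 period: 67377
Scenario B projection —
[period 1]
Births: 15200 × 0.34 = 5168 ; 19200 × 0.229 = 4397 — total 9565
Group 2: 7100 × 0.981 = 6965
Group 3: 15200 × 0.976 = 14835
Group 4: 19200 × 0.968 = 18586
Group 5: 14300 × 0.964 + 9800 × 0.325 = 13785 + 3185 = 16970
Population now: 0–19=9565, 20–39=6965, 40–59=14835, 60–79=18586, 80+=16970
Scenario B total after 1 period: 66921
Difference B − A = 66921 − 67377 = -456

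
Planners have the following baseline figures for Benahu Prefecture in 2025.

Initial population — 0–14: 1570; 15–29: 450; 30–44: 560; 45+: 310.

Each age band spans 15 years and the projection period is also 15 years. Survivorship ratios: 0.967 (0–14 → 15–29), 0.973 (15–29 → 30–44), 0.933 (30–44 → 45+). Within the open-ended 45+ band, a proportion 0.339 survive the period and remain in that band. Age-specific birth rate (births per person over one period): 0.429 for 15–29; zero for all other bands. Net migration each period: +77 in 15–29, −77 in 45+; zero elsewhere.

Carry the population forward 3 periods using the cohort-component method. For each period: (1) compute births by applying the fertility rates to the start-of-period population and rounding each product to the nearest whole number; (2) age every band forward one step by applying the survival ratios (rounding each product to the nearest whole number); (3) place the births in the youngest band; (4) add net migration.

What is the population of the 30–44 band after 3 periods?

257

Call the bands 1 to 4, youngest first.
— Period 1 —
Births: 450 * 0.429 = 193
Band 2: 1570 * 0.967 = 1518
Band 3: 450 * 0.973 = 438
Band 4: 560 * 0.933 + 310 * 0.339 = 522 + 105 = 627
Net migration: Band 2 + 77 → 1595; Band 4 − 77 → 550
→ [193, 1595, 438, 550]
— Period 2 —
Births: 1595 * 0.429 = 684
Band 2: 193 * 0.967 = 187
Band 3: 1595 * 0.973 = 1552
Band 4: 438 * 0.933 + 550 * 0.339 = 409 + 186 = 595
Net migration: Band 2 + 77 → 264; Band 4 − 77 → 518
→ [684, 264, 1552, 518]
— Period 3 —
Births: 264 * 0.429 = 113
Band 2: 684 * 0.967 = 661
Band 3: 264 * 0.973 = 257
Band 4: 1552 * 0.933 + 518 * 0.339 = 1448 + 176 = 1624
Net migration: Band 2 + 77 → 738; Band 4 − 77 → 1547
→ [113, 738, 257, 1547]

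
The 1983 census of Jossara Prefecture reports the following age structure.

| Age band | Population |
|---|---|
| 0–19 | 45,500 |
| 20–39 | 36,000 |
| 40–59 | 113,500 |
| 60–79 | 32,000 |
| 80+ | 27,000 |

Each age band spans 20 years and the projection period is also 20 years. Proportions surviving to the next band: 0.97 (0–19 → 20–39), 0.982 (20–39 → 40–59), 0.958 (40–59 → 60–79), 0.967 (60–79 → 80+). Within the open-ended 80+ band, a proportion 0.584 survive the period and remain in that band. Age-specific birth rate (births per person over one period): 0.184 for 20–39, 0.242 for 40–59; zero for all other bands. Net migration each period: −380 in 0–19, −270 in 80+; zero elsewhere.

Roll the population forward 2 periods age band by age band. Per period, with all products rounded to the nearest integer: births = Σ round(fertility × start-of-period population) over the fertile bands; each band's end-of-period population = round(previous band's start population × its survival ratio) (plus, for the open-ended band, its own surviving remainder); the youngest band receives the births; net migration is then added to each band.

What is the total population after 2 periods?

258201

— Period 1 —
Births: 36000 × 0.184 = 6624  |  113500 × 0.242 = 27467 ⇒ total 34091
20–39: 45500 × 0.97 = 44135
40–59: 36000 × 0.982 = 35352
60–79: 113500 × 0.958 = 108733
80+: 32000 × 0.967 + 27000 × 0.584 = 30944 + 15768 = 46712
Net migration: 0–19 − 380 → 33711; 80+ − 270 → 46442
→ [33711, 44135, 35352, 108733, 46442]
— Period 2 —
Births: 44135 × 0.184 = 8121  |  35352 × 0.242 = 8555 ⇒ total 16676
20–39: 33711 × 0.97 = 32700
40–59: 44135 × 0.982 = 43341
60–79: 35352 × 0.958 = 33867
80+: 108733 × 0.967 + 46442 × 0.584 = 105145 + 27122 = 132267
Net migration: 0–19 − 380 → 16296; 80+ − 270 → 131997
→ [16296, 32700, 43341, 33867, 131997]
Total after period 2: 16296 + 32700 + 43341 + 33867 + 131997 = 258201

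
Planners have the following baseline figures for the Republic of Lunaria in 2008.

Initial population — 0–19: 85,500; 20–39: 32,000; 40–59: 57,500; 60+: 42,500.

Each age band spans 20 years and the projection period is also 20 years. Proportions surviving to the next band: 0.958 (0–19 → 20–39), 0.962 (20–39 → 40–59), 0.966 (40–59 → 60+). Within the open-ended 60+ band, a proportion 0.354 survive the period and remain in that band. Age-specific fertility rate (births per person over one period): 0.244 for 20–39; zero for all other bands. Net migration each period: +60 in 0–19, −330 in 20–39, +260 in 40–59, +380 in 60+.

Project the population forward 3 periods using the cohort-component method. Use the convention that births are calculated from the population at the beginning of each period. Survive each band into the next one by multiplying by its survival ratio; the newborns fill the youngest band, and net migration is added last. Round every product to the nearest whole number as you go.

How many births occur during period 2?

19905

Numbering the bands 1..4 from youngest to oldest:
[period 1]
Births: 32000 × 0.244 = 7808
Band 2: 85500 × 0.958 = 81909
Band 3: 32000 × 0.962 = 30784
Band 4: 57500 × 0.966 + 42500 × 0.354 = 55545 + 15045 = 70590
Net migration: Band 1 + 60 → 7868; Band 2 − 330 → 81579; Band 3 + 260 → 31044; Band 4 + 380 → 70970
→ [7868, 81579, 31044, 70970]
[period 2]
Births: 81579 × 0.244 = 19905
Band 2: 7868 × 0.958 = 7538
Band 3: 81579 × 0.962 = 78479
Band 4: 31044 × 0.966 + 70970 × 0.354 = 29989 + 25123 = 55112
Net migration: Band 1 + 60 → 19965; Band 2 − 330 → 7208; Band 3 + 260 → 78739; Band 4 + 380 → 55492
→ [19965, 7208, 78739, 55492]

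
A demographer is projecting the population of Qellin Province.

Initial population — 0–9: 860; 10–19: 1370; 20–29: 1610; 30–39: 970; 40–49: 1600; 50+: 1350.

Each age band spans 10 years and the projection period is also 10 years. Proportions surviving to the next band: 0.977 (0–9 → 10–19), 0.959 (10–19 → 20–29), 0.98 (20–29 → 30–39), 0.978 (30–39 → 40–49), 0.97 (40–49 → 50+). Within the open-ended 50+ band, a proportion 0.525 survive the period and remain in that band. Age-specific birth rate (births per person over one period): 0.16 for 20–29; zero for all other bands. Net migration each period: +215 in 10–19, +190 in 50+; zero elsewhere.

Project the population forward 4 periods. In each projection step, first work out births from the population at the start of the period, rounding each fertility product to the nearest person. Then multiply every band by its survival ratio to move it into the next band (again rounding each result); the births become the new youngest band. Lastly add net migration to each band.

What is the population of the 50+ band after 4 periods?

2959

After projecting period 1:
Births: 1610 × 0.16 = 258
10–19: 860 × 0.977 = 840
20–29: 1370 × 0.959 = 1314
30–39: 1610 × 0.98 = 1578
40–49: 970 × 0.978 = 949
50+: 1600 × 0.97 + 1350 × 0.525 = 1552 + 709 = 2261
Net migration: 10–19 + 215 → 1055; 50+ + 190 → 2451
→ [258, 1055, 1314, 1578, 949, 2451]
After projecting period 2:
Births: 1314 × 0.16 = 210
10–19: 258 × 0.977 = 252
20–29: 1055 × 0.959 = 1012
30–39: 1314 × 0.98 = 1288
40–49: 1578 × 0.978 = 1543
50+: 949 × 0.97 + 2451 × 0.525 = 921 + 1287 = 2208
Net migration: 10–19 + 215 → 467; 50+ + 190 → 2398
→ [210, 467, 1012, 1288, 1543, 2398]
After projecting period 3:
Births: 1012 × 0.16 = 162
10–19: 210 × 0.977 = 205
20–29: 467 × 0.959 = 448
30–39: 1012 × 0.98 = 992
40–49: 1288 × 0.978 = 1260
50+: 1543 × 0.97 + 2398 × 0.525 = 1497 + 1259 = 2756
Net migration: 10–19 + 215 → 420; 50+ + 190 → 2946
→ [162, 420, 448, 992, 1260, 2946]
After projecting period 4:
Births: 448 × 0.16 = 72
10–19: 162 × 0.977 = 158
20–29: 420 × 0.959 = 403
30–39: 448 × 0.98 = 439
40–49: 992 × 0.978 = 970
50+: 1260 × 0.97 + 2946 × 0.525 = 1222 + 1547 = 2769
Net migration: 10–19 + 215 → 373; 50+ + 190 → 2959
→ [72, 373, 403, 439, 970, 2959]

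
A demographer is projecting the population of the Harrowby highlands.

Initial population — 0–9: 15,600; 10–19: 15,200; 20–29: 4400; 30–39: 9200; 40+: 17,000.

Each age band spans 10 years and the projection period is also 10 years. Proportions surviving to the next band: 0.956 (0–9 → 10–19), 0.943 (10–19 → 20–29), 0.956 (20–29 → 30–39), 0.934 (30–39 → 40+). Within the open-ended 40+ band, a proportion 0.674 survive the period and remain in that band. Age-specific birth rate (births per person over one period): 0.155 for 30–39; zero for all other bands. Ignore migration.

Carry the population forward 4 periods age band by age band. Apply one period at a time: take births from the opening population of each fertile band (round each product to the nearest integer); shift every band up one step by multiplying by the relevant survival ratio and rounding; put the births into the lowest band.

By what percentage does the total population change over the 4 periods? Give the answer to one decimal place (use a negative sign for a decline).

Call the bands 1 to 5, youngest first.
After projecting period 1:
Births: 9200 × 0.155 = 1426
Band 2: 15600 × 0.956 = 14914
Band 3: 15200 × 0.943 = 14334
Band 4: 4400 × 0.956 = 4206
Band 5: 9200 × 0.934 + 17000 × 0.674 = 8593 + 11458 = 20051
→ [1426, 14914, 14334, 4206, 20051]
After projecting period 2:
Births: 4206 × 0.155 = 652
Band 2: 1426 × 0.956 = 1363
Band 3: 14914 × 0.943 = 14064
Band 4: 14334 × 0.956 = 13703
Band 5: 4206 × 0.934 + 20051 × 0.674 = 3928 + 13514 = 17442
→ [652, 1363, 14064, 13703, 17442]
After projecting period 3:
Births: 13703 × 0.155 = 2124
Band 2: 652 × 0.956 = 623
Band 3: 1363 × 0.943 = 1285
Band 4: 14064 × 0.956 = 13445
Band 5: 13703 × 0.934 + 17442 × 0.674 = 12799 + 11756 = 24555
→ [2124, 623, 1285, 13445, 24555]
After projecting period 4:
Births: 13445 × 0.155 = 2084
Band 2: 2124 × 0.956 = 2031
Band 3: 623 × 0.943 = 587
Band 4: 1285 × 0.956 = 1228
Band 5: 13445 × 0.934 + 24555 × 0.674 = 12558 + 16550 = 29108
→ [2084, 2031, 587, 1228, 29108]
Total: 61400 → 35038; change = -26362; percentage change = -42.9%

-42.9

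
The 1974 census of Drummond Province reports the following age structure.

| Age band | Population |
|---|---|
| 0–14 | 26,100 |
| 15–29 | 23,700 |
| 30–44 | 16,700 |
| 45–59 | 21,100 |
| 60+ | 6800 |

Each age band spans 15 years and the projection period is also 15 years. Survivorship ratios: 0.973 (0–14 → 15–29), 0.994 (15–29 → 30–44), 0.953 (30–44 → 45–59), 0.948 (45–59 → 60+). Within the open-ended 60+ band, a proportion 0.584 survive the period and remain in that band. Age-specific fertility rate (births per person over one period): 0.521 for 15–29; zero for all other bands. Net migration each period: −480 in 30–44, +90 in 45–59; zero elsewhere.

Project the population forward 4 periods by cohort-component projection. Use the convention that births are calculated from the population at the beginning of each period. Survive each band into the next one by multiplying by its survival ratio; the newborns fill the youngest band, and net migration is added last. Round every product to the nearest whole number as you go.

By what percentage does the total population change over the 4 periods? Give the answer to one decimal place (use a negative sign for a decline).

-14.4

[period 1]
Births: 23700 × 0.521 = 12348
15–29: 26100 × 0.973 = 25395
30–44: 23700 × 0.994 = 23558
45–59: 16700 × 0.953 = 15915
60+: 21100 × 0.948 + 6800 × 0.584 = 20003 + 3971 = 23974
Net migration: 30–44 − 480 → 23078; 45–59 + 90 → 16005
Giving 12348 / 25395 / 23078 / 16005 / 23974.
[period 2]
Births: 25395 × 0.521 = 13231
15–29: 12348 × 0.973 = 12015
30–44: 25395 × 0.994 = 25243
45–59: 23078 × 0.953 = 21993
60+: 16005 × 0.948 + 23974 × 0.584 = 15173 + 14001 = 29174
Net migration: 30–44 − 480 → 24763; 45–59 + 90 → 22083
Giving 13231 / 12015 / 24763 / 22083 / 29174.
[period 3]
Births: 12015 × 0.521 = 6260
15–29: 13231 × 0.973 = 12874
30–44: 12015 × 0.994 = 11943
45–59: 24763 × 0.953 = 23599
60+: 22083 × 0.948 + 29174 × 0.584 = 20935 + 17038 = 37973
Net migration: 30–44 − 480 → 11463; 45–59 + 90 → 23689
Giving 6260 / 12874 / 11463 / 23689 / 37973.
[period 4]
Births: 12874 × 0.521 = 6707
15–29: 6260 × 0.973 = 6091
30–44: 12874 × 0.994 = 12797
45–59: 11463 × 0.953 = 10924
60+: 23689 × 0.948 + 37973 × 0.584 = 22457 + 22176 = 44633
Net migration: 30–44 − 480 → 12317; 45–59 + 90 → 11014
Giving 6707 / 6091 / 12317 / 11014 / 44633.
Total: 94400 → 80762; change = -13638; percentage change = -14.4%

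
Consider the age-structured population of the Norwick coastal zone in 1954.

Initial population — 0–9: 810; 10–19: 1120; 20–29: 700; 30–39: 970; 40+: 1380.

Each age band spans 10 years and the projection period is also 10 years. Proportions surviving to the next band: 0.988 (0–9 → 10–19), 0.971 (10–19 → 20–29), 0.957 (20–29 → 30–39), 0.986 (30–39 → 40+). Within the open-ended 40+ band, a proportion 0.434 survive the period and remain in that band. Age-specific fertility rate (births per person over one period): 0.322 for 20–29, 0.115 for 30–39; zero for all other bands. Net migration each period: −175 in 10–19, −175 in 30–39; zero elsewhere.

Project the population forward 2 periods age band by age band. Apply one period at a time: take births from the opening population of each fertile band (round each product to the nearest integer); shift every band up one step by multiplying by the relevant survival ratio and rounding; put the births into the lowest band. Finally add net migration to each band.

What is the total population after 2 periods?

Numbering the groups 1..5 from youngest to oldest:
Period 1.
Births: 700 × 0.322 = 225 ; 970 × 0.115 = 112 ⇒ total 337
Group 2: 810 × 0.988 = 800
Group 3: 1120 × 0.971 = 1088
Group 4: 700 × 0.957 = 670
Group 5: 970 × 0.986 + 1380 × 0.434 = 956 + 599 = 1555
Net migration: Group 2 − 175 → 625; Group 4 − 175 → 495
Population now: 0–9=337, 10–19=625, 20–29=1088, 30–39=495, 40+=1555
Period 2.
Births: 1088 × 0.322 = 350 ; 495 × 0.115 = 57 ⇒ total 407
Group 2: 337 × 0.988 = 333
Group 3: 625 × 0.971 = 607
Group 4: 1088 × 0.957 = 1041
Group 5: 495 × 0.986 + 1555 × 0.434 = 488 + 675 = 1163
Net migration: Group 2 − 175 → 158; Group 4 − 175 → 866
Population now: 0–9=407, 10–19=158, 20–29=607, 30–39=866, 40+=1163
Total after period 2: 407 + 158 + 607 + 866 + 1163 = 3201

3201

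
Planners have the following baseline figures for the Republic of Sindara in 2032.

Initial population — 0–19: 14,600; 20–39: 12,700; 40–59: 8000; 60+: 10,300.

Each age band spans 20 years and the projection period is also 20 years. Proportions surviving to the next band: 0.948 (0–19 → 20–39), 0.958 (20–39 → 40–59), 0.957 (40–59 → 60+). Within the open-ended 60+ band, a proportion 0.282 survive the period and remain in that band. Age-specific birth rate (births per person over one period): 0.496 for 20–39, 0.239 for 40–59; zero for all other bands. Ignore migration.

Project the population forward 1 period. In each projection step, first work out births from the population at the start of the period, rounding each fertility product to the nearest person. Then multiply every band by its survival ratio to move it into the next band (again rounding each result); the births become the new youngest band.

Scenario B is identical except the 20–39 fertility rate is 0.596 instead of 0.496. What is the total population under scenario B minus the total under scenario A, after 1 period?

1270

Numbering the groups 1..4 from youngest to oldest:
After projecting period 1:
Births: 12700 * 0.496 = 6299  |  8000 * 0.239 = 1912 → total 8211
Group 2: 14600 * 0.948 = 13841
Group 3: 12700 * 0.958 = 12167
Group 4: 8000 * 0.957 + 10300 * 0.282 = 7656 + 2905 = 10561
Population now: 0–19=8211, 20–39=13841, 40–59=12167, 60+=10561
Scenario A total after 1 period: 44780
Scenario B projection —
After projecting period 1:
Births: 12700 * 0.596 = 7569  |  8000 * 0.239 = 1912 → total 9481
Group 2: 14600 * 0.948 = 13841
Group 3: 12700 * 0.958 = 12167
Group 4: 8000 * 0.957 + 10300 * 0.282 = 7656 + 2905 = 10561
Population now: 0–19=9481, 20–39=13841, 40–59=12167, 60+=10561
Scenario B total after 1 period: 46050
Difference B − A = 46050 − 44780 = 1270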